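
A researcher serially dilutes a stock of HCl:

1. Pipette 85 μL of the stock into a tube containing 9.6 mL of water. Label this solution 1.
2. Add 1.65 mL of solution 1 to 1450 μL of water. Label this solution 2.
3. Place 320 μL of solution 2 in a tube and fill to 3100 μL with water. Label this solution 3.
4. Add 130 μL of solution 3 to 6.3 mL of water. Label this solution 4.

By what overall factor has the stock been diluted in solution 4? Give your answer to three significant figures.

1.03 × 10^5

Step 1: 85 μL + 9.6 mL = 9685 μL total → factor 9685/85 = 113.94
Step 2: 1.65 mL + 1450 μL = 3.1 mL total → factor 3.1/1.65 = 1.8788
Step 3: 320 μL brought to 3100 μL → factor 3100/320 = 9.6875
Step 4: 130 μL + 6.3 mL = 6430 μL total → factor 6430/130 = 49.462
Overall dilution factor = 113.94 × 1.8788 × 9.6875 × 49.462 = 1.0257 × 10^5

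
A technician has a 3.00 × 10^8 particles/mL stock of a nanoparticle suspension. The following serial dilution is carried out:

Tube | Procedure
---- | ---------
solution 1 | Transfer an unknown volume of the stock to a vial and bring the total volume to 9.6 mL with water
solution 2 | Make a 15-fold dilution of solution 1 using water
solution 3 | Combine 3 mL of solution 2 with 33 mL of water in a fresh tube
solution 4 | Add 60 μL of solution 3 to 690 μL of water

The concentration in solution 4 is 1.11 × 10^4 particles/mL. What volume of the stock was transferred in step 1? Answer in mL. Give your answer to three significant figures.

Step 1: v brought to 9.6 mL → factor = 9.6 mL/v
Step 2: 15-fold → factor 15
Step 3: 3 mL + 33 mL = 36 mL total → factor 36/3 = 12
Step 4: 60 μL + 690 μL = 750 μL total → factor 750/60 = 12.5
Product of known-step factors = 2250
Overall factor = 3.00 × 10^8 particles/mL / (1.11 × 10^4 particles/mL) = 27027
Step-1 factor = 27027 / 2250 = 12.012
v = 9.6 mL / 12.012 = 0.799 mL

0.799 mL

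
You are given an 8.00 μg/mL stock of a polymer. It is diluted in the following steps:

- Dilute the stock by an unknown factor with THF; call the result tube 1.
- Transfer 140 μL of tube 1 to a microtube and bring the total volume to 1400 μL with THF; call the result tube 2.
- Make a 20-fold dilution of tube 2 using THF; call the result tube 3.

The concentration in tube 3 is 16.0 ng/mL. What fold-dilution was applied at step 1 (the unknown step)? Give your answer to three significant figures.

Step 1: unknown factor x
Step 2: 140 μL brought to 1400 μL → factor 1400/140 = 10
Step 3: 20-fold → factor 20
Product of known-step factors = 200
Overall factor = 8.00 μg/mL / (16.0 ng/mL) = 500
x = 500 / 200 = 2.50

2.50-fold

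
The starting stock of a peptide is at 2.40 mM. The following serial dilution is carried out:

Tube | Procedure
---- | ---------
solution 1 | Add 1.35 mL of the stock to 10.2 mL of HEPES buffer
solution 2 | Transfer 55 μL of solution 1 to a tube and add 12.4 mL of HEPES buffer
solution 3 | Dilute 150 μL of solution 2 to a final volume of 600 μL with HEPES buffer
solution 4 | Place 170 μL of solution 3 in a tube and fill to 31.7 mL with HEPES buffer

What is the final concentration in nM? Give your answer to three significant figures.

1.66 nM

Step 1: 1.35 mL + 10.2 mL = 11.55 mL total → factor 11.55/1.35 = 8.5556
Step 2: 55 μL + 12.4 mL = 12455 μL total → factor 12455/55 = 226.45
Step 3: 150 μL brought to 600 μL → factor 600/150 = 4
Step 4: 170 μL brought to 31.7 mL → factor 31700/170 = 186.47
Overall dilution factor = 8.5556 × 226.45 × 4 × 186.47 = 1.4451 × 10^6
Final = 2.40 mM / 1.4451 × 10^6 = 1.661 × 10^-6 mM = 1.66 nM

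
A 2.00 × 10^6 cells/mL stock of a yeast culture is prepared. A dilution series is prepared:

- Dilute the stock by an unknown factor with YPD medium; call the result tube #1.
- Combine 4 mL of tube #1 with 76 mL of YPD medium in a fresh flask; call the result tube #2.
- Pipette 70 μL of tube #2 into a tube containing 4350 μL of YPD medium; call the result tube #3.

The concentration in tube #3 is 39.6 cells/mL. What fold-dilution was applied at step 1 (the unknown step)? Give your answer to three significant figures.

40.0-fold

Step 1: unknown factor x
Step 2: 4 mL + 76 mL = 80 mL total → factor 80/4 = 20
Step 3: 70 μL + 4350 μL = 4420 μL total → factor 4420/70 = 63.143
Product of known-step factors = 1262.9
Overall factor = 2.00 × 10^6 cells/mL / (39.6 cells/mL) = 50505
x = 50505 / 1262.9 = 40.0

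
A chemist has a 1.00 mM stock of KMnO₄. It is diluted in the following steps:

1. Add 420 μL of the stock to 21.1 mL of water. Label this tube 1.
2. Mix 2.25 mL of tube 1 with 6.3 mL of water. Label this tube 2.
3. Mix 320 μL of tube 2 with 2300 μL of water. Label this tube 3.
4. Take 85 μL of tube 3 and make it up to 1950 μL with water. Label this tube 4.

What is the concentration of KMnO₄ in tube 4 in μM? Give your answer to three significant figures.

0.0273 μM

Step 1: 420 μL + 21.1 mL = 21520 μL total → factor 21520/420 = 51.238
Step 2: 2.25 mL + 6.3 mL = 8.55 mL total → factor 8.55/2.25 = 3.8
Step 3: 320 μL + 2300 μL = 2620 μL total → factor 2620/320 = 8.1875
Step 4: 85 μL brought to 1950 μL → factor 1950/85 = 22.941
Overall dilution factor = 51.238 × 3.8 × 8.1875 × 22.941 = 36572
Final = 1.00 mM / 36572 = 2.734 × 10^-5 mM = 0.0273 μM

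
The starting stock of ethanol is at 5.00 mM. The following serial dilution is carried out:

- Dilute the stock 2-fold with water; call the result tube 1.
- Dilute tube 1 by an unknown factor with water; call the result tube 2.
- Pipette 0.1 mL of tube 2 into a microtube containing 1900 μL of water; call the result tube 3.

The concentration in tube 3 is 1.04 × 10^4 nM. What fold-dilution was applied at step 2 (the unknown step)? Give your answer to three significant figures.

12.0-fold

Step 1: 2-fold → factor 2
Step 2: unknown factor x
Step 3: 0.1 mL + 1900 μL = 2 mL total → factor 2/0.1 = 20
Product of known-step factors = 40
Overall factor = 5.00 mM / (1.04 × 10^4 nM) = 480.77
x = 480.77 / 40 = 12.0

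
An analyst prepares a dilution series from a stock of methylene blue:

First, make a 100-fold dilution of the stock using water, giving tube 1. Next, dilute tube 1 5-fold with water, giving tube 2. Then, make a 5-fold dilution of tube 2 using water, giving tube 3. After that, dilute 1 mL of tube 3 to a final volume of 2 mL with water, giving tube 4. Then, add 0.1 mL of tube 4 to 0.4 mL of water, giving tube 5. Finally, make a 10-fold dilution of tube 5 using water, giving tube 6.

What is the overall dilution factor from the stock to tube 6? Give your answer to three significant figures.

Step 1: 100-fold → factor 100
Step 2: 5-fold → factor 5
Step 3: 5-fold → factor 5
Step 4: 1 mL brought to 2 mL → factor 2/1 = 2
Step 5: 0.1 mL + 0.4 mL = 0.5 mL total → factor 0.5/0.1 = 5
Step 6: 10-fold → factor 10
Overall dilution factor = 100 × 5 × 5 × 2 × 5 × 10 = 2.5 × 10^5

2.50 × 10^5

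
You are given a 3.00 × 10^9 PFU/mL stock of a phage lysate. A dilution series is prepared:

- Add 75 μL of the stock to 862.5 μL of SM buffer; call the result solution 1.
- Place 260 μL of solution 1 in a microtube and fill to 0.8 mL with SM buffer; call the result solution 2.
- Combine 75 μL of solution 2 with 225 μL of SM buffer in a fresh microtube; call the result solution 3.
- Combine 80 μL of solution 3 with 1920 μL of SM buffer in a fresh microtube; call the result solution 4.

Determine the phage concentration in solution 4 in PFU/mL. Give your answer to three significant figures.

7.80 × 10^5 PFU/mL

Step 1: 75 μL + 862.5 μL = 937.5 μL total → factor 937.5/75 = 12.5
Step 2: 260 μL brought to 0.8 mL → factor 800/260 = 3.0769
Step 3: 75 μL + 225 μL = 300 μL total → factor 300/75 = 4
Step 4: 80 μL + 1920 μL = 2000 μL total → factor 2000/80 = 25
Overall dilution factor = 12.5 × 3.0769 × 4 × 25 = 3846.2
Final = 3.00 × 10^9 PFU/mL / 3846.2 = 7.80 × 10^5 PFU/mL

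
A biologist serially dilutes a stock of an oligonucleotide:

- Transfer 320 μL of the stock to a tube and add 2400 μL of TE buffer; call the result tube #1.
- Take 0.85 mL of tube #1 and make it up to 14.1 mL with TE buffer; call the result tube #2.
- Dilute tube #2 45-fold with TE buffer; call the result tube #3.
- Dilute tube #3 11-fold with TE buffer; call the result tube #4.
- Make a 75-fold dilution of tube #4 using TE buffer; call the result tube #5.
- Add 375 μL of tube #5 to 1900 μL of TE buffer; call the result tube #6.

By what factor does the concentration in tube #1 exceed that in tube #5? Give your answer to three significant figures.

Step 1: 320 μL + 2400 μL = 2720 μL total → factor 2720/320 = 8.5
Step 2: 0.85 mL brought to 14.1 mL → factor 14.1/0.85 = 16.588
Step 3: 45-fold → factor 45
Step 4: 11-fold → factor 11
Step 5: 75-fold → factor 75
Dilution factor to tube #1 = 8.5; to tube #5 = 5.2346 × 10^6
[tube #1]/[tube #5] = (factor to tube #5)/(factor to tube #1) = 5.2346 × 10^6/8.5 = 6.16 × 10^5

6.16 × 10^5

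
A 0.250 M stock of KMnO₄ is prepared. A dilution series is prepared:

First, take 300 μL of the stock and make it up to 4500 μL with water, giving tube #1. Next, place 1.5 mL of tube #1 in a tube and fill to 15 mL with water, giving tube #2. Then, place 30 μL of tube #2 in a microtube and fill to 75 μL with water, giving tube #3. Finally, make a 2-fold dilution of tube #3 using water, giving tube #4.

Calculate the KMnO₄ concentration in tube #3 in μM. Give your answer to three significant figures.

Step 1: 300 μL brought to 4500 μL → factor 4500/300 = 15
Step 2: 1.5 mL brought to 15 mL → factor 15/1.5 = 10
Step 3: 30 μL brought to 75 μL → factor 75/30 = 2.5
Dilution factor through tube #3 = 15 × 10 × 2.5 = 375
[tube #3] = 0.250 M / 375 = 0.0006667 M = 667 μM

667 μM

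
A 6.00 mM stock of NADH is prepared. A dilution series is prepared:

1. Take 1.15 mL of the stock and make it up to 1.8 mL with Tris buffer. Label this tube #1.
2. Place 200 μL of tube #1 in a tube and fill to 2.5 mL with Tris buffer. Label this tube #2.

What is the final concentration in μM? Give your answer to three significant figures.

307 μM

Step 1: 1.15 mL brought to 1.8 mL → factor 1.8/1.15 = 1.5652
Step 2: 200 μL brought to 2.5 mL → factor 2500/200 = 12.5
Overall dilution factor = 1.5652 × 12.5 = 19.565
Final = 6.00 mM / 19.565 = 0.3067 mM = 307 μM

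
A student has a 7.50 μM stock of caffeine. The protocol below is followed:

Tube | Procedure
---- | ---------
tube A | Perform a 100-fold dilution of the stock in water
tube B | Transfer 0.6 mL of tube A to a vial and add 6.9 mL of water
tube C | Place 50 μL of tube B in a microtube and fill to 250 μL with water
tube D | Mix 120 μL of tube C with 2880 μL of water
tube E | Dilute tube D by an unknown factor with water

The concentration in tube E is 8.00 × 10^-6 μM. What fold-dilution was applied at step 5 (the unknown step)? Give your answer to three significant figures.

6.00-fold

Step 1: 100-fold → factor 100
Step 2: 0.6 mL + 6.9 mL = 7.5 mL total → factor 7.5/0.6 = 12.5
Step 3: 50 μL brought to 250 μL → factor 250/50 = 5
Step 4: 120 μL + 2880 μL = 3000 μL total → factor 3000/120 = 25
Step 5: unknown factor x
Product of known-step factors = 1.5625 × 10^5
Overall factor = 7.50 μM / (8.00 × 10^-6 μM) = 9.375 × 10^5
x = 9.375 × 10^5 / 1.5625 × 10^5 = 6.00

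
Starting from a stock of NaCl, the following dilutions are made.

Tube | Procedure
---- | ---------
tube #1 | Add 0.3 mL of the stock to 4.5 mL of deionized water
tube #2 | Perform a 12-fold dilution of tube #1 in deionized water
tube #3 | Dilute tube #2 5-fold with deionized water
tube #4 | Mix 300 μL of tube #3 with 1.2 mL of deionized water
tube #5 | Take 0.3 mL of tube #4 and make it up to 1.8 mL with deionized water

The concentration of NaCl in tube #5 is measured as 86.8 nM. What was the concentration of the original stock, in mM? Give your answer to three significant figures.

Step 1: 0.3 mL + 4.5 mL = 4.8 mL total → factor 4.8/0.3 = 16
Step 2: 12-fold → factor 12
Step 3: 5-fold → factor 5
Step 4: 300 μL + 1.2 mL = 1500 μL total → factor 1500/300 = 5
Step 5: 0.3 mL brought to 1.8 mL → factor 1.8/0.3 = 6
Overall dilution factor = 16 × 12 × 5 × 5 × 6 = 28800
Stock = 86.8 nM × 28800 = 2.500 × 10^6 nM = 2.50 mM

2.50 mM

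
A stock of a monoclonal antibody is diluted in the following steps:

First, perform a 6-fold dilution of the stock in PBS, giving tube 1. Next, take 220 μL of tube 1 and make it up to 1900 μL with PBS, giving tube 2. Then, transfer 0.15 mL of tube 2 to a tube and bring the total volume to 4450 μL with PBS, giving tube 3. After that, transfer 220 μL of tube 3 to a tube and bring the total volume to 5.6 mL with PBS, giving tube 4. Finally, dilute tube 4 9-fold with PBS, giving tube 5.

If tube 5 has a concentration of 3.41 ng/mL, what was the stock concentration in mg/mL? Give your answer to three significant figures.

1.20 mg/mL

Step 1: 6-fold → factor 6
Step 2: 220 μL brought to 1900 μL → factor 1900/220 = 8.6364
Step 3: 0.15 mL brought to 4450 μL → factor 4.45/0.15 = 29.667
Step 4: 220 μL brought to 5.6 mL → factor 5600/220 = 25.455
Step 5: 9-fold → factor 9
Overall dilution factor = 6 × 8.6364 × 29.667 × 25.455 × 9 = 3.5218 × 10^5
Stock = 3.41 ng/mL × 3.5218 × 10^5 = 1.201 × 10^6 ng/mL = 1.20 mg/mL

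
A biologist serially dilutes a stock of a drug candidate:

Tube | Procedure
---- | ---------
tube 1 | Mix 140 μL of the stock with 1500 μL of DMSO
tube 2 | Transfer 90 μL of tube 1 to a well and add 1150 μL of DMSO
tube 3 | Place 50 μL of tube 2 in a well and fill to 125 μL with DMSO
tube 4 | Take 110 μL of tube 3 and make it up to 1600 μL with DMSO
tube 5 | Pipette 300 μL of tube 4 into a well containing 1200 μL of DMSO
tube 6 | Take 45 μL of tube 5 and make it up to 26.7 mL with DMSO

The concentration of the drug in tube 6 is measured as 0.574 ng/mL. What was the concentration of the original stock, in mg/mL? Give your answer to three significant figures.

9.99 mg/mL

Step 1: 140 μL + 1500 μL = 1640 μL total → factor 1640/140 = 11.714
Step 2: 90 μL + 1150 μL = 1240 μL total → factor 1240/90 = 13.778
Step 3: 50 μL brought to 125 μL → factor 125/50 = 2.5
Step 4: 110 μL brought to 1600 μL → factor 1600/110 = 14.545
Step 5: 300 μL + 1200 μL = 1500 μL total → factor 1500/300 = 5
Step 6: 45 μL brought to 26.7 mL → factor 26700/45 = 593.33
Overall dilution factor = 11.714 × 13.778 × 2.5 × 14.545 × 5 × 593.33 = 1.7411 × 10^7
Stock = 0.574 ng/mL × 1.7411 × 10^7 = 9.994 × 10^6 ng/mL = 9.99 mg/mL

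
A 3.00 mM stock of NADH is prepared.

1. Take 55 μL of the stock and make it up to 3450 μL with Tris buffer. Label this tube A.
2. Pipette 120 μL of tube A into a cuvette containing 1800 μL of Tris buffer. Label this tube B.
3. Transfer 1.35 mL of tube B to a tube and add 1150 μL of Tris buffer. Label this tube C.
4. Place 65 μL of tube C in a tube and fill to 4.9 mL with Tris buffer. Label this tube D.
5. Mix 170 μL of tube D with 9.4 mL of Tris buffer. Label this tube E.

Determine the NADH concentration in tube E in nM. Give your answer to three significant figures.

0.380 nM

Step 1: 55 μL brought to 3450 μL → factor 3450/55 = 62.727
Step 2: 120 μL + 1800 μL = 1920 μL total → factor 1920/120 = 16
Step 3: 1.35 mL + 1150 μL = 2.5 mL total → factor 2.5/1.35 = 1.8519
Step 4: 65 μL brought to 4.9 mL → factor 4900/65 = 75.385
Step 5: 170 μL + 9.4 mL = 9570 μL total → factor 9570/170 = 56.294
Overall dilution factor = 62.727 × 16 × 1.8519 × 75.385 × 56.294 = 7.8873 × 10^6
Final = 3.00 mM / 7.8873 × 10^6 = 3.804 × 10^-7 mM = 0.380 nM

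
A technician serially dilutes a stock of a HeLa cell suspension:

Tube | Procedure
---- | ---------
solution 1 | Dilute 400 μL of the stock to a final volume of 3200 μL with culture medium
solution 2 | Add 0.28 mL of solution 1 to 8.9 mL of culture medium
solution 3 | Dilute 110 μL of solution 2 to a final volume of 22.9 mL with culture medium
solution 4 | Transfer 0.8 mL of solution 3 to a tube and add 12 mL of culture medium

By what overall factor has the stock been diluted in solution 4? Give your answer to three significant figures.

8.74 × 10^5

Step 1: 400 μL brought to 3200 μL → factor 3200/400 = 8
Step 2: 0.28 mL + 8.9 mL = 9.18 mL total → factor 9.18/0.28 = 32.786
Step 3: 110 μL brought to 22.9 mL → factor 22900/110 = 208.18
Step 4: 0.8 mL + 12 mL = 12.8 mL total → factor 12.8/0.8 = 16
Overall dilution factor = 8 × 32.786 × 208.18 × 16 = 8.7365 × 10^5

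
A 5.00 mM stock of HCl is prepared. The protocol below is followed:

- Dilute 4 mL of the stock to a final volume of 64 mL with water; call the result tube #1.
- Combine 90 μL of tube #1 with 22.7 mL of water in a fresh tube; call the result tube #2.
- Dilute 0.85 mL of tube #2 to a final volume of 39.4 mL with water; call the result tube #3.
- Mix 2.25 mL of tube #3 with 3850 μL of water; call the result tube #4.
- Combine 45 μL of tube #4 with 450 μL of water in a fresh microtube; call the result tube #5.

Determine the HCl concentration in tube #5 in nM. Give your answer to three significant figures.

0.893 nM

Step 1: 4 mL brought to 64 mL → factor 64/4 = 16
Step 2: 90 μL + 22.7 mL = 22790 μL total → factor 22790/90 = 253.22
Step 3: 0.85 mL brought to 39.4 mL → factor 39.4/0.85 = 46.353
Step 4: 2.25 mL + 3850 μL = 6.1 mL total → factor 6.1/2.25 = 2.7111
Step 5: 45 μL + 450 μL = 495 μL total → factor 495/45 = 11
Overall dilution factor = 16 × 253.22 × 46.353 × 2.7111 × 11 = 5.6007 × 10^6
Final = 5.00 mM / 5.6007 × 10^6 = 8.928 × 10^-7 mM = 0.893 nM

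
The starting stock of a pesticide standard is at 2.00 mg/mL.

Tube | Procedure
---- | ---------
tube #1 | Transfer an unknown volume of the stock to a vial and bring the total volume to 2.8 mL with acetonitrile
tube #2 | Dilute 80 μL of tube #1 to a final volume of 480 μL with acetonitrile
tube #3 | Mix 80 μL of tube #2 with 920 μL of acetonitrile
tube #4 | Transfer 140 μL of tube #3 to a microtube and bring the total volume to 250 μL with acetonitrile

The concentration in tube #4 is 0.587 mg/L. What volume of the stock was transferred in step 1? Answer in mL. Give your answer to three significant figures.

Step 1: v brought to 2.8 mL → factor = 2.8 mL/v
Step 2: 80 μL brought to 480 μL → factor 480/80 = 6
Step 3: 80 μL + 920 μL = 1000 μL total → factor 1000/80 = 12.5
Step 4: 140 μL brought to 250 μL → factor 250/140 = 1.7857
Product of known-step factors = 133.93
Overall factor = 2.00 mg/mL / (0.587 mg/L) = 3407.2
Step-1 factor = 3407.2 / 133.93 = 25.44
v = 2.8 mL / 25.44 = 0.110 mL

0.110 mL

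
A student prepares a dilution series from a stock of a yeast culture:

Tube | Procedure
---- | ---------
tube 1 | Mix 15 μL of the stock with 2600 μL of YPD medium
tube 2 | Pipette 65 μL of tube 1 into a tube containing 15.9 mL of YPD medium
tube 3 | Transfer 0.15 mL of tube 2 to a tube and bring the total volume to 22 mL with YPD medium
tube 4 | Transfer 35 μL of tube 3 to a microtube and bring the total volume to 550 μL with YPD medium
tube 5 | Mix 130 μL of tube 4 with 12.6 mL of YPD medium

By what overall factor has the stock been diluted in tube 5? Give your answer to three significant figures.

9.66 × 10^9

Step 1: 15 μL + 2600 μL = 2615 μL total → factor 2615/15 = 174.33
Step 2: 65 μL + 15.9 mL = 15965 μL total → factor 15965/65 = 245.62
Step 3: 0.15 mL brought to 22 mL → factor 22/0.15 = 146.67
Step 4: 35 μL brought to 550 μL → factor 550/35 = 15.714
Step 5: 130 μL + 12.6 mL = 12730 μL total → factor 12730/130 = 97.923
Overall dilution factor = 174.33 × 245.62 × 146.67 × 15.714 × 97.923 = 9.6638 × 10^9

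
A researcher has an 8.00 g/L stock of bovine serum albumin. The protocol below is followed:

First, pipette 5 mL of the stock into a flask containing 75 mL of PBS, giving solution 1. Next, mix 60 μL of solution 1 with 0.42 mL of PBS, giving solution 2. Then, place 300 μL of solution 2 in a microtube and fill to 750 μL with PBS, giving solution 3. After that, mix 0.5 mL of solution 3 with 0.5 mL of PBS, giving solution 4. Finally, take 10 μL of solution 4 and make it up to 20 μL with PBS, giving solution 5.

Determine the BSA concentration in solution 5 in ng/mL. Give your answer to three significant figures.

Step 1: 5 mL + 75 mL = 80 mL total → factor 80/5 = 16
Step 2: 60 μL + 0.42 mL = 480 μL total → factor 480/60 = 8
Step 3: 300 μL brought to 750 μL → factor 750/300 = 2.5
Step 4: 0.5 mL + 0.5 mL = 1 mL total → factor 1/0.5 = 2
Step 5: 10 μL brought to 20 μL → factor 20/10 = 2
Overall dilution factor = 16 × 8 × 2.5 × 2 × 2 = 1280
Final = 8.00 g/L / 1280 = 0.006250 g/L = 6.25 × 10^3 ng/mL

6.25 × 10^3 ng/mL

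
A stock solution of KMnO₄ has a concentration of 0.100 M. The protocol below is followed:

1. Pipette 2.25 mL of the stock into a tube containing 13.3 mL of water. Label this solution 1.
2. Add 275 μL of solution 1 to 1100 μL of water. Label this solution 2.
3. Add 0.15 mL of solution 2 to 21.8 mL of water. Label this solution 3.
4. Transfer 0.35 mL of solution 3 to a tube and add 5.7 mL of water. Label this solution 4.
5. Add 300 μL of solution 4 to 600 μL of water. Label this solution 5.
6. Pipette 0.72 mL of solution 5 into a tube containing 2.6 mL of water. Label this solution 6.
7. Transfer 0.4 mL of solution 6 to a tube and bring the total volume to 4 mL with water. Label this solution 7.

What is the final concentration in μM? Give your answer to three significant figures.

Step 1: 2.25 mL + 13.3 mL = 15.55 mL total → factor 15.55/2.25 = 6.9111
Step 2: 275 μL + 1100 μL = 1375 μL total → factor 1375/275 = 5
Step 3: 0.15 mL + 21.8 mL = 21.95 mL total → factor 21.95/0.15 = 146.33
Step 4: 0.35 mL + 5.7 mL = 6.05 mL total → factor 6.05/0.35 = 17.286
Step 5: 300 μL + 600 μL = 900 μL total → factor 900/300 = 3
Step 6: 0.72 mL + 2.6 mL = 3.32 mL total → factor 3.32/0.72 = 4.6111
Step 7: 0.4 mL brought to 4 mL → factor 4/0.4 = 10
Overall dilution factor = 6.9111 × 5 × 146.33 × 17.286 × 3 × 4.6111 × 10 = 1.2091 × 10^7
Final = 0.100 M / 1.2091 × 10^7 = 8.270 × 10^-9 M = 0.00827 μM

0.00827 μM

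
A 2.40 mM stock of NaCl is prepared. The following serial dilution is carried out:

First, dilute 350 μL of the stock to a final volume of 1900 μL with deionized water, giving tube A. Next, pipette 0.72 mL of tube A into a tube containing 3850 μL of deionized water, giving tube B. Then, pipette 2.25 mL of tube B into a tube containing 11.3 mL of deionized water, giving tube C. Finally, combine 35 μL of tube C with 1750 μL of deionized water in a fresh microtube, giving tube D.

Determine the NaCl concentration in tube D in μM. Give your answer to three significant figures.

Step 1: 350 μL brought to 1900 μL → factor 1900/350 = 5.4286
Step 2: 0.72 mL + 3850 μL = 4.57 mL total → factor 4.57/0.72 = 6.3472
Step 3: 2.25 mL + 11.3 mL = 13.55 mL total → factor 13.55/2.25 = 6.0222
Step 4: 35 μL + 1750 μL = 1785 μL total → factor 1785/35 = 51
Overall dilution factor = 5.4286 × 6.3472 × 6.0222 × 51 = 10583
Final = 2.40 mM / 10583 = 0.0002268 mM = 0.227 μM

0.227 μM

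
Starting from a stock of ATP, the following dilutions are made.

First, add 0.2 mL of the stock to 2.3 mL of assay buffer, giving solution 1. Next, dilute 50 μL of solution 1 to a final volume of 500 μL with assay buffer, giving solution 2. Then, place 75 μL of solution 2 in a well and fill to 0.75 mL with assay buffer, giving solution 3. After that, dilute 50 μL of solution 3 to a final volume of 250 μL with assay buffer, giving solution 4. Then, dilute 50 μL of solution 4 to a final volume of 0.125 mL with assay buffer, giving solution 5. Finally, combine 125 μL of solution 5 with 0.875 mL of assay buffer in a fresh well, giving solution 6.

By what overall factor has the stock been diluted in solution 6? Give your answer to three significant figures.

1.25 × 10^5

Step 1: 0.2 mL + 2.3 mL = 2.5 mL total → factor 2.5/0.2 = 12.5
Step 2: 50 μL brought to 500 μL → factor 500/50 = 10
Step 3: 75 μL brought to 0.75 mL → factor 750/75 = 10
Step 4: 50 μL brought to 250 μL → factor 250/50 = 5
Step 5: 50 μL brought to 0.125 mL → factor 125/50 = 2.5
Step 6: 125 μL + 0.875 mL = 1000 μL total → factor 1000/125 = 8
Overall dilution factor = 12.5 × 10 × 10 × 5 × 2.5 × 8 = 1.25 × 10^5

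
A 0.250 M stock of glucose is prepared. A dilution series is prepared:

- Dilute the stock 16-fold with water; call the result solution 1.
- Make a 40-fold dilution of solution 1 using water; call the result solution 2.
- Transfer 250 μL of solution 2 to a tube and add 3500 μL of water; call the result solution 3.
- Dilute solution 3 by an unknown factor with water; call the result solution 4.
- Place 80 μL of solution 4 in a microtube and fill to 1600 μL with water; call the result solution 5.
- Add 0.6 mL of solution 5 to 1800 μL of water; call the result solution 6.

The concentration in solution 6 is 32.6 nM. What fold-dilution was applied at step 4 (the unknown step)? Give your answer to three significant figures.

Step 1: 16-fold → factor 16
Step 2: 40-fold → factor 40
Step 3: 250 μL + 3500 μL = 3750 μL total → factor 3750/250 = 15
Step 4: unknown factor x
Step 5: 80 μL brought to 1600 μL → factor 1600/80 = 20
Step 6: 0.6 mL + 1800 μL = 2.4 mL total → factor 2.4/0.6 = 4
Product of known-step factors = 7.68 × 10^5
Overall factor = 0.250 M / (32.6 nM) = 7.6687 × 10^6
x = 7.6687 × 10^6 / 7.68 × 10^5 = 9.99

9.99-fold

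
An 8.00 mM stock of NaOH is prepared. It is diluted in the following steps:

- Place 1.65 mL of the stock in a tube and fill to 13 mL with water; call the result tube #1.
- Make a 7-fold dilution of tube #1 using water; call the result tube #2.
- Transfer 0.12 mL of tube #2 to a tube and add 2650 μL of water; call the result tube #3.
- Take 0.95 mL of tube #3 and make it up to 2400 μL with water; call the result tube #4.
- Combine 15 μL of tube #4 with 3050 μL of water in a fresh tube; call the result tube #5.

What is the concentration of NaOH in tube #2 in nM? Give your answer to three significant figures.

Step 1: 1.65 mL brought to 13 mL → factor 13/1.65 = 7.8788
Step 2: 7-fold → factor 7
Dilution factor through tube #2 = 7.8788 × 7 = 55.152
[tube #2] = 8.00 mM / 55.152 = 0.1451 mM = 1.45 × 10^5 nM

1.45 × 10^5 nM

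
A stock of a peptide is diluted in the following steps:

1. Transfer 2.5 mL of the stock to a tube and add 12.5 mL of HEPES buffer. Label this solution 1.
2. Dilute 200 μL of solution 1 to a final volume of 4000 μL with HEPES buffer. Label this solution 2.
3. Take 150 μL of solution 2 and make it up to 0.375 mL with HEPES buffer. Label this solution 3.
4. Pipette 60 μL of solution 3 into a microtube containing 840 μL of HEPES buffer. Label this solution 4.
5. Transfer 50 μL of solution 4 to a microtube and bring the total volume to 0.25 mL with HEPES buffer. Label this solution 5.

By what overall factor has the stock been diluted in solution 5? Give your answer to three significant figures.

Step 1: 2.5 mL + 12.5 mL = 15 mL total → factor 15/2.5 = 6
Step 2: 200 μL brought to 4000 μL → factor 4000/200 = 20
Step 3: 150 μL brought to 0.375 mL → factor 375/150 = 2.5
Step 4: 60 μL + 840 μL = 900 μL total → factor 900/60 = 15
Step 5: 50 μL brought to 0.25 mL → factor 250/50 = 5
Overall dilution factor = 6 × 20 × 2.5 × 15 × 5 = 22500

2.25 × 10^4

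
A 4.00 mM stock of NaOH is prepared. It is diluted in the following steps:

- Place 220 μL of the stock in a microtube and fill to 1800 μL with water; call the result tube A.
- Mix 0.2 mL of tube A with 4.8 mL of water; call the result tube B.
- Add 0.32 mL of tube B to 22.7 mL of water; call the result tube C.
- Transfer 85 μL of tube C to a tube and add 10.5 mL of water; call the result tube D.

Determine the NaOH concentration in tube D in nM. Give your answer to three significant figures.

2.18 nM

Step 1: 220 μL brought to 1800 μL → factor 1800/220 = 8.1818
Step 2: 0.2 mL + 4.8 mL = 5 mL total → factor 5/0.2 = 25
Step 3: 0.32 mL + 22.7 mL = 23.02 mL total → factor 23.02/0.32 = 71.938
Step 4: 85 μL + 10.5 mL = 10585 μL total → factor 10585/85 = 124.53
Overall dilution factor = 8.1818 × 25 × 71.938 × 124.53 = 1.8324 × 10^6
Final = 4.00 mM / 1.8324 × 10^6 = 2.183 × 10^-6 mM = 2.18 nM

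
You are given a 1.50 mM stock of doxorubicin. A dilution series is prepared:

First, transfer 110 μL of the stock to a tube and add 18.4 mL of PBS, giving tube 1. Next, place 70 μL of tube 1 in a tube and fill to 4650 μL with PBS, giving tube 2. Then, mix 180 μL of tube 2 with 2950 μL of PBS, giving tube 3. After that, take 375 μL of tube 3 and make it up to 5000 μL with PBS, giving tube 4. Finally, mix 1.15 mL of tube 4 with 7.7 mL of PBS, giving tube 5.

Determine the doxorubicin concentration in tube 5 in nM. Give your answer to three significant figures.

Step 1: 110 μL + 18.4 mL = 18510 μL total → factor 18510/110 = 168.27
Step 2: 70 μL brought to 4650 μL → factor 4650/70 = 66.429
Step 3: 180 μL + 2950 μL = 3130 μL total → factor 3130/180 = 17.389
Step 4: 375 μL brought to 5000 μL → factor 5000/375 = 13.333
Step 5: 1.15 mL + 7.7 mL = 8.85 mL total → factor 8.85/1.15 = 7.6957
Overall dilution factor = 168.27 × 66.429 × 17.389 × 13.333 × 7.6957 = 1.9945 × 10^7
Final = 1.50 mM / 1.9945 × 10^7 = 7.521 × 10^-8 mM = 0.0752 nM

0.0752 nM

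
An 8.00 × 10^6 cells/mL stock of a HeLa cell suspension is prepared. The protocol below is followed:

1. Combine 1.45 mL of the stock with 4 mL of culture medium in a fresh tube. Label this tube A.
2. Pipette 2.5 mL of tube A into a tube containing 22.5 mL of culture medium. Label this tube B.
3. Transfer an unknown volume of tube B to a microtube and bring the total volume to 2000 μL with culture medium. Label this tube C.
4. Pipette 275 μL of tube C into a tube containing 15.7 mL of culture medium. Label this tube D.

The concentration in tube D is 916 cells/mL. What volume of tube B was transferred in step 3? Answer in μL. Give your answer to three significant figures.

Step 1: 1.45 mL + 4 mL = 5.45 mL total → factor 5.45/1.45 = 3.7586
Step 2: 2.5 mL + 22.5 mL = 25 mL total → factor 25/2.5 = 10
Step 3: v brought to 2000 μL → factor = 2000 μL/v
Step 4: 275 μL + 15.7 mL = 15975 μL total → factor 15975/275 = 58.091
Product of known-step factors = 2183.4
Overall factor = 8.00 × 10^6 cells/mL / (916 cells/mL) = 8733.6
Step-3 factor = 8733.6 / 2183.4 = 4
v = 2000 μL / 4 = 500 μL

500 μL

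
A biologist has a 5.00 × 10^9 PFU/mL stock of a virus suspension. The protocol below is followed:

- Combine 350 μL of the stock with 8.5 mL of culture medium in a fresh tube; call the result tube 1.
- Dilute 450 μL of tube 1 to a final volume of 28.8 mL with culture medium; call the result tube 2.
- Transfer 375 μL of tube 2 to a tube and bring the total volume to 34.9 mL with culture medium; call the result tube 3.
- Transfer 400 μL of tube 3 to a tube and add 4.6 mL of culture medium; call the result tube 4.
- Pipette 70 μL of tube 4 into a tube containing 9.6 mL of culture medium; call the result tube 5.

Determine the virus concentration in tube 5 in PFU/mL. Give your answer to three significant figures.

19.2 PFU/mL

Step 1: 350 μL + 8.5 mL = 8850 μL total → factor 8850/350 = 25.286
Step 2: 450 μL brought to 28.8 mL → factor 28800/450 = 64
Step 3: 375 μL brought to 34.9 mL → factor 34900/375 = 93.067
Step 4: 400 μL + 4.6 mL = 5000 μL total → factor 5000/400 = 12.5
Step 5: 70 μL + 9.6 mL = 9670 μL total → factor 9670/70 = 138.14
Overall dilution factor = 25.286 × 64 × 93.067 × 12.5 × 138.14 = 2.6007 × 10^8
Final = 5.00 × 10^9 PFU/mL / 2.6007 × 10^8 = 19.2 PFU/mL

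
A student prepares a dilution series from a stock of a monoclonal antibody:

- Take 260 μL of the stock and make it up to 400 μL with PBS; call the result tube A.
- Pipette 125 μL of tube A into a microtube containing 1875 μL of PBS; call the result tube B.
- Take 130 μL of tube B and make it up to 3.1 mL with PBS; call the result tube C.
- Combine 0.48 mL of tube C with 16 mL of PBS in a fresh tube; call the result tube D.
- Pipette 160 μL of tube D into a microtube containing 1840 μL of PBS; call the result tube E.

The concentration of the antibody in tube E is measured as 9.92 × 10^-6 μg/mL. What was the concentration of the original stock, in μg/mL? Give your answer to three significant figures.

2.50 μg/mL

Step 1: 260 μL brought to 400 μL → factor 400/260 = 1.5385
Step 2: 125 μL + 1875 μL = 2000 μL total → factor 2000/125 = 16
Step 3: 130 μL brought to 3.1 mL → factor 3100/130 = 23.846
Step 4: 0.48 mL + 16 mL = 16.48 mL total → factor 16.48/0.48 = 34.333
Step 5: 160 μL + 1840 μL = 2000 μL total → factor 2000/160 = 12.5
Overall dilution factor = 1.5385 × 16 × 23.846 × 34.333 × 12.5 = 2.5191 × 10^5
Stock = 9.92 × 10^-6 μg/mL × 2.5191 × 10^5 = 2.50 μg/mL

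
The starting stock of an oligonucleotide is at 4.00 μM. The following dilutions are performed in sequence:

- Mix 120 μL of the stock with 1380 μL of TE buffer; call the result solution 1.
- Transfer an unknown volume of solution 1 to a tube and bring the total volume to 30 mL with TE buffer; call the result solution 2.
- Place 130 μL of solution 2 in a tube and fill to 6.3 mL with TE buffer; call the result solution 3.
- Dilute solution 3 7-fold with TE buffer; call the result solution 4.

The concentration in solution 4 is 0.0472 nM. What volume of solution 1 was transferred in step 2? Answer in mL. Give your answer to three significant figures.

1.50 mL

Step 1: 120 μL + 1380 μL = 1500 μL total → factor 1500/120 = 12.5
Step 2: v brought to 30 mL → factor = 30 mL/v
Step 3: 130 μL brought to 6.3 mL → factor 6300/130 = 48.462
Step 4: 7-fold → factor 7
Product of known-step factors = 4240.4
Overall factor = 4.00 μM / (0.0472 nM) = 84746
Step-2 factor = 84746 / 4240.4 = 19.985
v = 30 mL / 19.985 = 1.50 mL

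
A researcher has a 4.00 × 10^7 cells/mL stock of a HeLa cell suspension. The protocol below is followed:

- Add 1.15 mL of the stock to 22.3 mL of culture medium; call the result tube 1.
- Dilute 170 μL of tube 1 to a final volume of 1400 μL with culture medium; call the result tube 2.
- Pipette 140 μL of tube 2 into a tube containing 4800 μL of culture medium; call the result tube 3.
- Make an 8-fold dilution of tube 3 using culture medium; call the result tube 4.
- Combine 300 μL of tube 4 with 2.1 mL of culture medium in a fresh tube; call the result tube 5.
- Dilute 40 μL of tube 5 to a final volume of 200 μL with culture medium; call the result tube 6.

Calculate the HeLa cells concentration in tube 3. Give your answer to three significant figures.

6.75 × 10^3 cells/mL

Step 1: 1.15 mL + 22.3 mL = 23.45 mL total → factor 23.45/1.15 = 20.391
Step 2: 170 μL brought to 1400 μL → factor 1400/170 = 8.2353
Step 3: 140 μL + 4800 μL = 4940 μL total → factor 4940/140 = 35.286
Dilution factor through tube 3 = 20.391 × 8.2353 × 35.286 = 5925.5
[tube 3] = 4.00 × 10^7 cells/mL / 5925.5 = 6.75 × 10^3 cells/mL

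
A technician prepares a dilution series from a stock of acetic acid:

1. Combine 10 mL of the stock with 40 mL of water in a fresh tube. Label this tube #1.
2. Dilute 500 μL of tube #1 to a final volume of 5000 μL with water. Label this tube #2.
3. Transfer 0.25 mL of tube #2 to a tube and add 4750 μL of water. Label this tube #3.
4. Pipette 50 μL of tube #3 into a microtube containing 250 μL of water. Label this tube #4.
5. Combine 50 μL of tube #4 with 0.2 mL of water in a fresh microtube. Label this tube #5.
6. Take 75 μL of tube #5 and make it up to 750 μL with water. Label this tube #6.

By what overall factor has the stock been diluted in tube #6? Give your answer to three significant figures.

3.00 × 10^5

Step 1: 10 mL + 40 mL = 50 mL total → factor 50/10 = 5
Step 2: 500 μL brought to 5000 μL → factor 5000/500 = 10
Step 3: 0.25 mL + 4750 μL = 5 mL total → factor 5/0.25 = 20
Step 4: 50 μL + 250 μL = 300 μL total → factor 300/50 = 6
Step 5: 50 μL + 0.2 mL = 250 μL total → factor 250/50 = 5
Step 6: 75 μL brought to 750 μL → factor 750/75 = 10
Overall dilution factor = 5 × 10 × 20 × 6 × 5 × 10 = 3 × 10^5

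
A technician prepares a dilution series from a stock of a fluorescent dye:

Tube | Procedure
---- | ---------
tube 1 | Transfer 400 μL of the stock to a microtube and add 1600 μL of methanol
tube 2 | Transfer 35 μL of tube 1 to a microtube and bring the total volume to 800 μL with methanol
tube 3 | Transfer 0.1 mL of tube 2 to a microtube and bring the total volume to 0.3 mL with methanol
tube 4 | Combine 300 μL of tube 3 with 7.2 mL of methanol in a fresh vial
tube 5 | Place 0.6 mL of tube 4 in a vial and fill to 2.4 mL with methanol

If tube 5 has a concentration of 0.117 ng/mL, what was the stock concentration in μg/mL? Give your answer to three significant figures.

Step 1: 400 μL + 1600 μL = 2000 μL total → factor 2000/400 = 5
Step 2: 35 μL brought to 800 μL → factor 800/35 = 22.857
Step 3: 0.1 mL brought to 0.3 mL → factor 0.3/0.1 = 3
Step 4: 300 μL + 7.2 mL = 7500 μL total → factor 7500/300 = 25
Step 5: 0.6 mL brought to 2.4 mL → factor 2.4/0.6 = 4
Overall dilution factor = 5 × 22.857 × 3 × 25 × 4 = 34286
Stock = 0.117 ng/mL × 34286 = 4011 ng/mL = 4.01 μg/mL

4.01 μg/mL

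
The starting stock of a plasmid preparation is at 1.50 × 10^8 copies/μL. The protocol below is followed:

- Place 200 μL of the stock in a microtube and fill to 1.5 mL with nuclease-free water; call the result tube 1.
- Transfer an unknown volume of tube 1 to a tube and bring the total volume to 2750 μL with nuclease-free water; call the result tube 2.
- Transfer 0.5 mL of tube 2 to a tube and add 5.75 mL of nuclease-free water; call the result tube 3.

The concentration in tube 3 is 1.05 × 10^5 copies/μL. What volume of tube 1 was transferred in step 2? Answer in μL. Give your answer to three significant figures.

180 μL

Step 1: 200 μL brought to 1.5 mL → factor 1500/200 = 7.5
Step 2: v brought to 2750 μL → factor = 2750 μL/v
Step 3: 0.5 mL + 5.75 mL = 6.25 mL total → factor 6.25/0.5 = 12.5
Product of known-step factors = 93.75
Overall factor = 1.50 × 10^8 copies/μL / (1.05 × 10^5 copies/μL) = 1428.6
Step-2 factor = 1428.6 / 93.75 = 15.238
v = 2750 μL / 15.238 = 180 μL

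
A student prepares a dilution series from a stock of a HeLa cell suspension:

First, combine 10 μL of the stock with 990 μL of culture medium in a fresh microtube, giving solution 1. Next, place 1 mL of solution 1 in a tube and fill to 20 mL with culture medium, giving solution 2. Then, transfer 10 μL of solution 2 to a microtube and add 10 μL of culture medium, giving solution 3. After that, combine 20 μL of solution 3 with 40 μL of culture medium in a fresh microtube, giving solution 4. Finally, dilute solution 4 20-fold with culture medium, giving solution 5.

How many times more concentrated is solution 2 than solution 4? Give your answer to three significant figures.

Step 1: 10 μL + 990 μL = 1000 μL total → factor 1000/10 = 100
Step 2: 1 mL brought to 20 mL → factor 20/1 = 20
Step 3: 10 μL + 10 μL = 20 μL total → factor 20/10 = 2
Step 4: 20 μL + 40 μL = 60 μL total → factor 60/20 = 3
Dilution factor to solution 2 = 2000; to solution 4 = 12000
[solution 2]/[solution 4] = (factor to solution 4)/(factor to solution 2) = 12000/2000 = 6.00

6.00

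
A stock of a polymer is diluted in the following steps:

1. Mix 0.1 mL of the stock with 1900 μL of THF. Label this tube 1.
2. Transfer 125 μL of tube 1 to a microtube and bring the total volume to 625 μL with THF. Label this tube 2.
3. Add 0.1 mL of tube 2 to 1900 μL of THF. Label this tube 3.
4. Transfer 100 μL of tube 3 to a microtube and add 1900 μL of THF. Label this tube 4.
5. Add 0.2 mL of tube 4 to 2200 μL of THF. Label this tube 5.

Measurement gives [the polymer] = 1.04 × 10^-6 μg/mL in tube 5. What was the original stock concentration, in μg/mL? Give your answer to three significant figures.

0.499 μg/mL

Step 1: 0.1 mL + 1900 μL = 2 mL total → factor 2/0.1 = 20
Step 2: 125 μL brought to 625 μL → factor 625/125 = 5
Step 3: 0.1 mL + 1900 μL = 2 mL total → factor 2/0.1 = 20
Step 4: 100 μL + 1900 μL = 2000 μL total → factor 2000/100 = 20
Step 5: 0.2 mL + 2200 μL = 2.4 mL total → factor 2.4/0.2 = 12
Overall dilution factor = 20 × 5 × 20 × 20 × 12 = 4.8 × 10^5
Stock = 1.04 × 10^-6 μg/mL × 4.8 × 10^5 = 0.499 μg/mL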